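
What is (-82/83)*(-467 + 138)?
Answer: 26978/83 ≈ 325.04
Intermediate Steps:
(-82/83)*(-467 + 138) = -82*1/83*(-329) = -82/83*(-329) = 26978/83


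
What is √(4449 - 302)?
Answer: √4147 ≈ 64.397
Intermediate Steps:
√(4449 - 302) = √4147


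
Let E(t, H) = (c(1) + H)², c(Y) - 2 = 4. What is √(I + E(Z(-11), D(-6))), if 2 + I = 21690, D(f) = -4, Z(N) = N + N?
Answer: 2*√5423 ≈ 147.28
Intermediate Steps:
c(Y) = 6 (c(Y) = 2 + 4 = 6)
Z(N) = 2*N
I = 21688 (I = -2 + 21690 = 21688)
E(t, H) = (6 + H)²
√(I + E(Z(-11), D(-6))) = √(21688 + (6 - 4)²) = √(21688 + 2²) = √(21688 + 4) = √21692 = 2*√5423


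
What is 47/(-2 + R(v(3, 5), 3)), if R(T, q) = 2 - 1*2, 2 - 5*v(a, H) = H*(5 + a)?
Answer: -47/2 ≈ -23.500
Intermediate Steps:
v(a, H) = ⅖ - H*(5 + a)/5
R(T, q) = 0 (R(T, q) = 2 - 2 = 0)
47/(-2 + R(v(3, 5), 3)) = 47/(-2 + 0) = 47/(-2) = -½*47 = -47/2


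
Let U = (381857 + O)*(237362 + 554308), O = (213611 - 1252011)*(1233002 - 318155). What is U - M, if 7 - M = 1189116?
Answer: -752068088084495701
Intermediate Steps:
M = -1189109 (M = 7 - 1*1189116 = 7 - 1189116 = -1189109)
O = -949977124800 (O = -1038400*914847 = -949977124800)
U = -752068088085684810 (U = (381857 - 949977124800)*(237362 + 554308) = -949976742943*791670 = -752068088085684810)
U - M = -752068088085684810 - 1*(-1189109) = -752068088085684810 + 1189109 = -752068088084495701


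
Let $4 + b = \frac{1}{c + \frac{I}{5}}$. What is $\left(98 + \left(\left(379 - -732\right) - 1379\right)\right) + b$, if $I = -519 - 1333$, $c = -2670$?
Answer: $- \frac{2645153}{15202} \approx -174.0$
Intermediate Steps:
$I = -1852$ ($I = -519 - 1333 = -1852$)
$b = - \frac{60813}{15202}$ ($b = -4 + \frac{1}{-2670 - \frac{1852}{5}} = -4 + \frac{1}{- \frac{15202}{5}} = -4 - \frac{5}{15202} = - \frac{60813}{15202} \approx -4.0003$)
$\left(98 + \left(\left(379 - -732\right) - 1379\right)\right) + b = \left(98 + \left(\left(379 - -732\right) - 1379\right)\right) - \frac{60813}{15202} = \left(98 + \left(\left(379 + 732\right) - 1379\right)\right) - \frac{60813}{15202} = \left(98 + \left(1111 - 1379\right)\right) - \frac{60813}{15202} = \left(98 - 268\right) - \frac{60813}{15202} = -170 - \frac{60813}{15202} = - \frac{2645153}{15202}$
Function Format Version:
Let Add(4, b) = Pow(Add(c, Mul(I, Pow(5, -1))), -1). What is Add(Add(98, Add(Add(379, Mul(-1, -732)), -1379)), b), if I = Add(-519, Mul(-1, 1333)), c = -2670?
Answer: Rational(-2645153, 15202) ≈ -174.00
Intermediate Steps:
I = -1852 (I = Add(-519, -1333) = -1852)
b = Rational(-60813, 15202) (b = Add(-4, Pow(Add(-2670, Mul(-1852, Pow(5, -1))), -1)) = Add(-4, Pow(Add(-2670, Mul(-1852, Rational(1, 5))), -1)) = Add(-4, Pow(Add(-2670, Rational(-1852, 5)), -1)) = Add(-4, Pow(Rational(-15202, 5), -1)) = Add(-4, Rational(-5, 15202)) = Rational(-60813, 15202) ≈ -4.0003)
Add(Add(98, Add(Add(379, Mul(-1, -732)), -1379)), b) = Add(Add(98, Add(Add(379, Mul(-1, -732)), -1379)), Rational(-60813, 15202)) = Add(Add(98, Add(Add(379, 732), -1379)), Rational(-60813, 15202)) = Add(Add(98, Add(1111, -1379)), Rational(-60813, 15202)) = Add(Add(98, -268), Rational(-60813, 15202)) = Add(-170, Rational(-60813, 15202)) = Rational(-2645153, 15202)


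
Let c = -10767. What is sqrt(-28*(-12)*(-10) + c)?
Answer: I*sqrt(14127) ≈ 118.86*I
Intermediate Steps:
sqrt(-28*(-12)*(-10) + c) = sqrt(-28*(-12)*(-10) - 10767) = sqrt(336*(-10) - 10767) = sqrt(-3360 - 10767) = sqrt(-14127) = I*sqrt(14127)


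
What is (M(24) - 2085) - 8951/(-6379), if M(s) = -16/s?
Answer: -39886550/19137 ≈ -2084.3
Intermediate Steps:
(M(24) - 2085) - 8951/(-6379) = (-16/24 - 2085) - 8951/(-6379) = (-16*1/24 - 2085) - 8951*(-1/6379) = (-⅔ - 2085) + 8951/6379 = -6257/3 + 8951/6379 = -39886550/19137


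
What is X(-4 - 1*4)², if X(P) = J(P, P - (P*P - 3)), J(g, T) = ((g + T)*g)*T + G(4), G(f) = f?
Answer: 1806250000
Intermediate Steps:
J(g, T) = 4 + T*g*(T + g) (J(g, T) = ((g + T)*g)*T + 4 = ((T + g)*g)*T + 4 = (g*(T + g))*T + 4 = T*g*(T + g) + 4 = 4 + T*g*(T + g))
X(P) = 4 + P*(3 + P - P²)² + P²*(3 + P - P²) (X(P) = 4 + (P - (P*P - 3))*P² + P*(P - (P*P - 3))² = 4 + (P - (P² - 3))*P² + P*(P - (P² - 3))² = 4 + (P - (-3 + P²))*P² + P*(P - (-3 + P²))² = 4 + (P + (3 - P²))*P² + P*(P + (3 - P²))² = 4 + (3 + P - P²)*P² + P*(3 + P - P²)² = 4 + P²*(3 + P - P²) + P*(3 + P - P²)² = 4 + P*(3 + P - P²)² + P²*(3 + P - P²))
X(-4 - 1*4)² = (4 + (-4 - 1*4)*(3 + (-4 - 1*4) - (-4 - 1*4)²)² + (-4 - 1*4)²*(3 + (-4 - 1*4) - (-4 - 1*4)²))² = (4 + (-4 - 4)*(3 + (-4 - 4) - (-4 - 4)²)² + (-4 - 4)²*(3 + (-4 - 4) - (-4 - 4)²))² = (4 - 8*(3 - 8 - 1*(-8)²)² + (-8)²*(3 - 8 - 1*(-8)²))² = (4 - 8*(3 - 8 - 1*64)² + 64*(3 - 8 - 1*64))² = (4 - 8*(3 - 8 - 64)² + 64*(3 - 8 - 64))² = (4 - 8*(-69)² + 64*(-69))² = (4 - 8*4761 - 4416)² = (4 - 38088 - 4416)² = (-42500)² = 1806250000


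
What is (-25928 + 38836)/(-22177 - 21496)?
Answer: -1844/6239 ≈ -0.29556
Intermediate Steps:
(-25928 + 38836)/(-22177 - 21496) = 12908/(-43673) = 12908*(-1/43673) = -1844/6239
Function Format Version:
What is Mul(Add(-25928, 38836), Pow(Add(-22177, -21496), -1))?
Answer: Rational(-1844, 6239) ≈ -0.29556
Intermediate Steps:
Mul(Add(-25928, 38836), Pow(Add(-22177, -21496), -1)) = Mul(12908, Pow(-43673, -1)) = Mul(12908, Rational(-1, 43673)) = Rational(-1844, 6239)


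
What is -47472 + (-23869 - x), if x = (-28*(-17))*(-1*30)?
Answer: -57061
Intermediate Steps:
x = -14280 (x = 476*(-30) = -14280)
-47472 + (-23869 - x) = -47472 + (-23869 - 1*(-14280)) = -47472 + (-23869 + 14280) = -47472 - 9589 = -57061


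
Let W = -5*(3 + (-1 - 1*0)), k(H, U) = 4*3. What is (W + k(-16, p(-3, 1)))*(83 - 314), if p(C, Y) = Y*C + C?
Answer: -462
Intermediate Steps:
p(C, Y) = C + C*Y (p(C, Y) = C*Y + C = C + C*Y)
k(H, U) = 12
W = -10 (W = -5*(3 + (-1 + 0)) = -5*(3 - 1) = -5*2 = -10)
(W + k(-16, p(-3, 1)))*(83 - 314) = (-10 + 12)*(83 - 314) = 2*(-231) = -462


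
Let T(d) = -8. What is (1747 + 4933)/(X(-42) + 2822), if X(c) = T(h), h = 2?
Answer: 3340/1407 ≈ 2.3738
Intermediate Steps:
X(c) = -8
(1747 + 4933)/(X(-42) + 2822) = (1747 + 4933)/(-8 + 2822) = 6680/2814 = 6680*(1/2814) = 3340/1407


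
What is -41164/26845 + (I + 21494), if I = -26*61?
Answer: 534389096/26845 ≈ 19906.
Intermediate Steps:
I = -1586
-41164/26845 + (I + 21494) = -41164/26845 + (-1586 + 21494) = -41164*1/26845 + 19908 = -41164/26845 + 19908 = 534389096/26845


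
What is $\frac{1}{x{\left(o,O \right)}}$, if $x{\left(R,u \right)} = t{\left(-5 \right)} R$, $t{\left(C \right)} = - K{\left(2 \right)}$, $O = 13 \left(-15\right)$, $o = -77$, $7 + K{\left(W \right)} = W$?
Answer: $- \frac{1}{385} \approx -0.0025974$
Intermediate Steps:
$K{\left(W \right)} = -7 + W$
$O = -195$
$t{\left(C \right)} = 5$ ($t{\left(C \right)} = - (-7 + 2) = \left(-1\right) \left(-5\right) = 5$)
$x{\left(R,u \right)} = 5 R$
$\frac{1}{x{\left(o,O \right)}} = \frac{1}{5 \left(-77\right)} = \frac{1}{-385} = - \frac{1}{385}$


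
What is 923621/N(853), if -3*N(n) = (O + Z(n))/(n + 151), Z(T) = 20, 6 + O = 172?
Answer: -463657742/31 ≈ -1.4957e+7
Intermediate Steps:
O = 166 (O = -6 + 172 = 166)
N(n) = -62/(151 + n) (N(n) = -(166 + 20)/(3*(n + 151)) = -62/(151 + n))
923621/N(853) = 923621/((-62/(151 + 853))) = 923621/((-62/1004)) = 923621/((-62*1/1004)) = 923621/(-31/502) = 923621*(-502/31) = -463657742/31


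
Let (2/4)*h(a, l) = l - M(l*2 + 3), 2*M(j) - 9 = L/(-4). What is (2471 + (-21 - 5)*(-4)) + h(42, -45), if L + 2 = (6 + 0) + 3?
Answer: 9911/4 ≈ 2477.8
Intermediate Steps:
L = 7 (L = -2 + ((6 + 0) + 3) = -2 + (6 + 3) = -2 + 9 = 7)
M(j) = 29/8 (M(j) = 9/2 + (7/(-4))/2 = 9/2 + (7*(-¼))/2 = 9/2 + (½)*(-7/4) = 9/2 - 7/8 = 29/8)
h(a, l) = -29/4 + 2*l (h(a, l) = 2*(l - 1*29/8) = 2*(l - 29/8) = 2*(-29/8 + l) = -29/4 + 2*l)
(2471 + (-21 - 5)*(-4)) + h(42, -45) = (2471 + (-21 - 5)*(-4)) + (-29/4 + 2*(-45)) = (2471 - 26*(-4)) + (-29/4 - 90) = (2471 + 104) - 389/4 = 2575 - 389/4 = 9911/4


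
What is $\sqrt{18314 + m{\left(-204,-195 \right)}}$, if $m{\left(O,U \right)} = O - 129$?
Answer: $\sqrt{17981} \approx 134.09$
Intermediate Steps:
$m{\left(O,U \right)} = -129 + O$
$\sqrt{18314 + m{\left(-204,-195 \right)}} = \sqrt{18314 - 333} = \sqrt{17981}$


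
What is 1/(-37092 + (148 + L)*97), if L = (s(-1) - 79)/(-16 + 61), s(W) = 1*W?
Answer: -9/206176 ≈ -4.3652e-5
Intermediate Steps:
s(W) = W
L = -16/9 (L = (-1 - 79)/(-16 + 61) = -80/45 = -80*1/45 = -16/9 ≈ -1.7778)
1/(-37092 + (148 + L)*97) = 1/(-37092 + (148 - 16/9)*97) = 1/(-37092 + (1316/9)*97) = 1/(-37092 + 127652/9) = 1/(-206176/9) = -9/206176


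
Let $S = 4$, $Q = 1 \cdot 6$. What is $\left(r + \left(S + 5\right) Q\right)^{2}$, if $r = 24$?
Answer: $6084$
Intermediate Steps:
$Q = 6$
$\left(r + \left(S + 5\right) Q\right)^{2} = \left(24 + \left(4 + 5\right) 6\right)^{2} = \left(24 + 9 \cdot 6\right)^{2} = \left(24 + 54\right)^{2} = 78^{2} = 6084$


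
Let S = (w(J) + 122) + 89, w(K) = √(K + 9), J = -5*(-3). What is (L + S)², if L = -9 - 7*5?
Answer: 27913 + 668*√6 ≈ 29549.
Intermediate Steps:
J = 15
w(K) = √(9 + K)
L = -44 (L = -9 - 35 = -44)
S = 211 + 2*√6 (S = (√(9 + 15) + 122) + 89 = (√24 + 122) + 89 = (2*√6 + 122) + 89 = (122 + 2*√6) + 89 = 211 + 2*√6 ≈ 215.90)
(L + S)² = (-44 + (211 + 2*√6))² = (167 + 2*√6)²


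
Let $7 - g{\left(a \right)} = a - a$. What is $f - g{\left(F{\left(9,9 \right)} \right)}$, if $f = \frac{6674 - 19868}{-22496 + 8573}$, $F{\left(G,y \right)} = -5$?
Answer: $- \frac{9363}{1547} \approx -6.0524$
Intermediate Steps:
$g{\left(a \right)} = 7$ ($g{\left(a \right)} = 7 - \left(a - a\right) = 7 - 0 = 7 + 0 = 7$)
$f = \frac{1466}{1547}$ ($f = - \frac{13194}{-13923} = \left(-13194\right) \left(- \frac{1}{13923}\right) = \frac{1466}{1547} \approx 0.94764$)
$f - g{\left(F{\left(9,9 \right)} \right)} = \frac{1466}{1547} - 7 = - \frac{9363}{1547}$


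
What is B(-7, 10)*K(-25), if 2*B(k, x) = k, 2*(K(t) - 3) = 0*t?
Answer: -21/2 ≈ -10.500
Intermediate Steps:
K(t) = 3 (K(t) = 3 + (0*t)/2 = 3 + (½)*0 = 3 + 0 = 3)
B(k, x) = k/2
B(-7, 10)*K(-25) = ((½)*(-7))*3 = -7/2*3 = -21/2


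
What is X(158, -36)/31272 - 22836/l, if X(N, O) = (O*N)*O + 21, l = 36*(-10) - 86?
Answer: 134243881/2324552 ≈ 57.750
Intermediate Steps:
l = -446 (l = -360 - 86 = -446)
X(N, O) = 21 + N*O² (X(N, O) = (N*O)*O + 21 = N*O² + 21 = 21 + N*O²)
X(158, -36)/31272 - 22836/l = (21 + 158*(-36)²)/31272 - 22836/(-446) = (21 + 158*1296)*(1/31272) - 22836*(-1/446) = (21 + 204768)*(1/31272) + 11418/223 = 204789*(1/31272) + 11418/223 = 68263/10424 + 11418/223 = 134243881/2324552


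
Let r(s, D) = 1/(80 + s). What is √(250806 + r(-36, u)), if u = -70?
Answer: 17*√420035/22 ≈ 500.81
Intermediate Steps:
√(250806 + r(-36, u)) = √(250806 + 1/(80 - 36)) = √(250806 + 1/44) = √(11035465/44) = 17*√420035/22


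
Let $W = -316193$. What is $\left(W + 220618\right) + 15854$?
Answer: $-79721$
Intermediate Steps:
$\left(W + 220618\right) + 15854 = \left(-316193 + 220618\right) + 15854 = -95575 + 15854 = -79721$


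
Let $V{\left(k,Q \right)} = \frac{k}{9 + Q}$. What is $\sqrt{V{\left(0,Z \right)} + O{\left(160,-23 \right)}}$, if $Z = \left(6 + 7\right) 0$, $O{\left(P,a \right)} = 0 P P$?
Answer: $0$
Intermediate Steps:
$O{\left(P,a \right)} = 0$ ($O{\left(P,a \right)} = 0 P = 0$)
$Z = 0$ ($Z = 13 \cdot 0 = 0$)
$\sqrt{V{\left(0,Z \right)} + O{\left(160,-23 \right)}} = \sqrt{\frac{0}{9 + 0} + 0} = \sqrt{\frac{0}{9} + 0} = \sqrt{0 \cdot \frac{1}{9} + 0} = \sqrt{0 + 0} = \sqrt{0} = 0$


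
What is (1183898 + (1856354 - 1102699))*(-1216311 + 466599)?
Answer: -1452606734736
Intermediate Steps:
(1183898 + (1856354 - 1102699))*(-1216311 + 466599) = (1183898 + 753655)*(-749712) = 1937553*(-749712) = -1452606734736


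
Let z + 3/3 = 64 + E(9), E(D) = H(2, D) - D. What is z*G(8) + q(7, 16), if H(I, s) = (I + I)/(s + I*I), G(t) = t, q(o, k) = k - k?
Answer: 5648/13 ≈ 434.46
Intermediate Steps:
q(o, k) = 0
H(I, s) = 2*I/(s + I²) (H(I, s) = (2*I)/(s + I²) = 2*I/(s + I²))
E(D) = -D + 4/(4 + D) (E(D) = 2*2/(D + 2²) - D = 2*2/(D + 4) - D = 2*2/(4 + D) - D = 4/(4 + D) - D = -D + 4/(4 + D))
z = 706/13 (z = -1 + (64 + (4 - 1*9*(4 + 9))/(4 + 9)) = -1 + (64 + (4 - 1*9*13)/13) = -1 + (64 + (4 - 117)/13) = -1 + (64 + (1/13)*(-113)) = -1 + (64 - 113/13) = -1 + 719/13 = 706/13 ≈ 54.308)
z*G(8) + q(7, 16) = (706/13)*8 + 0 = 5648/13 + 0 = 5648/13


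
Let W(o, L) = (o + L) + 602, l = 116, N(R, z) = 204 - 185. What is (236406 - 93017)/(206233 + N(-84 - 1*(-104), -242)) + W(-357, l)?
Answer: 74600361/206252 ≈ 361.70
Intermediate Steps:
N(R, z) = 19
W(o, L) = 602 + L + o (W(o, L) = (L + o) + 602 = 602 + L + o)
(236406 - 93017)/(206233 + N(-84 - 1*(-104), -242)) + W(-357, l) = (236406 - 93017)/(206233 + 19) + (602 + 116 - 357) = 143389/206252 + 361 = 74600361/206252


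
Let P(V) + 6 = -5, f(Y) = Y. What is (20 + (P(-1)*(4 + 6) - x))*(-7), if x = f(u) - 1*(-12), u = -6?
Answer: 672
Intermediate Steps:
P(V) = -11 (P(V) = -6 - 5 = -11)
x = 6 (x = -6 - 1*(-12) = -6 + 12 = 6)
(20 + (P(-1)*(4 + 6) - x))*(-7) = (20 + (-11*(4 + 6) - 1*6))*(-7) = (20 + (-11*10 - 6))*(-7) = (20 + (-110 - 6))*(-7) = (20 - 116)*(-7) = -96*(-7) = 672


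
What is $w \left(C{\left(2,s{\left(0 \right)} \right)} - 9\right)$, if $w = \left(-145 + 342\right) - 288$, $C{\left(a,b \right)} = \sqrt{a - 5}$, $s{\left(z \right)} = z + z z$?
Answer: $819 - 91 i \sqrt{3} \approx 819.0 - 157.62 i$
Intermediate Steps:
$s{\left(z \right)} = z + z^{2}$
$C{\left(a,b \right)} = \sqrt{-5 + a}$
$w = -91$ ($w = 197 - 288 = -91$)
$w \left(C{\left(2,s{\left(0 \right)} \right)} - 9\right) = - 91 \left(\sqrt{-5 + 2} - 9\right) = - 91 \left(\sqrt{-3} - 9\right) = - 91 \left(i \sqrt{3} - 9\right) = - 91 \left(-9 + i \sqrt{3}\right) = 819 - 91 i \sqrt{3}$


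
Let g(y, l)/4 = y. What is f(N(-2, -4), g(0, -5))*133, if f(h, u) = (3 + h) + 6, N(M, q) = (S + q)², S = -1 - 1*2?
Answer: 7714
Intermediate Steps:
S = -3 (S = -1 - 2 = -3)
g(y, l) = 4*y
N(M, q) = (-3 + q)²
f(h, u) = 9 + h
f(N(-2, -4), g(0, -5))*133 = (9 + (-3 - 4)²)*133 = (9 + (-7)²)*133 = (9 + 49)*133 = 58*133 = 7714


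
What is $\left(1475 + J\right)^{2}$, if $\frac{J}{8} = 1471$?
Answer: $175377049$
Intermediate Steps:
$J = 11768$ ($J = 8 \cdot 1471 = 11768$)
$\left(1475 + J\right)^{2} = \left(1475 + 11768\right)^{2} = 13243^{2} = 175377049$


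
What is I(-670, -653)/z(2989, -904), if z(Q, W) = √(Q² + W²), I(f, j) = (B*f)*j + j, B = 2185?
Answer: 32964093*√9751337/336253 ≈ 3.0613e+5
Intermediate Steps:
I(f, j) = j + 2185*f*j (I(f, j) = (2185*f)*j + j = 2185*f*j + j = j + 2185*f*j)
I(-670, -653)/z(2989, -904) = (-653*(1 + 2185*(-670)))/(√(2989² + (-904)²)) = (-653*(1 - 1463950))/(√(8934121 + 817216)) = (-653*(-1463949))/(√9751337) = 955958697*(√9751337/9751337) = 32964093*√9751337/336253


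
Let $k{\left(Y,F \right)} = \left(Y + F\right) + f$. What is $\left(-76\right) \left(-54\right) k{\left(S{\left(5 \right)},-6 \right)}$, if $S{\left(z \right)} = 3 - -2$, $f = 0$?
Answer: $-4104$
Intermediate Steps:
$S{\left(z \right)} = 5$ ($S{\left(z \right)} = 3 + 2 = 5$)
$k{\left(Y,F \right)} = F + Y$ ($k{\left(Y,F \right)} = \left(Y + F\right) + 0 = \left(F + Y\right) + 0 = F + Y$)
$\left(-76\right) \left(-54\right) k{\left(S{\left(5 \right)},-6 \right)} = \left(-76\right) \left(-54\right) \left(-6 + 5\right) = 4104 \left(-1\right) = -4104$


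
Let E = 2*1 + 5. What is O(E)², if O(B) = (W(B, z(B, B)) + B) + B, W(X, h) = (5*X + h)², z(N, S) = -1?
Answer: 1368900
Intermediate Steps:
E = 7 (E = 2 + 5 = 7)
W(X, h) = (h + 5*X)²
O(B) = (-1 + 5*B)² + 2*B (O(B) = ((-1 + 5*B)² + B) + B = (B + (-1 + 5*B)²) + B = (-1 + 5*B)² + 2*B)
O(E)² = ((-1 + 5*7)² + 2*7)² = ((-1 + 35)² + 14)² = (34² + 14)² = (1156 + 14)² = 1170² = 1368900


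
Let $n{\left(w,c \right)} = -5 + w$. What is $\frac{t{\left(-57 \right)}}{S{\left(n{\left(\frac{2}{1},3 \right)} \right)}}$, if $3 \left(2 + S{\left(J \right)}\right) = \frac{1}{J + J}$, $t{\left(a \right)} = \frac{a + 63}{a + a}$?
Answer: $\frac{18}{703} \approx 0.025605$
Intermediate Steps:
$t{\left(a \right)} = \frac{63 + a}{2 a}$
$S{\left(J \right)} = -2 + \frac{1}{6 J}$ ($S{\left(J \right)} = -2 + \frac{1}{3 \left(J + J\right)} = -2 + \frac{1}{3 \cdot 2 J} = -2 + \frac{\frac{1}{2} \frac{1}{J}}{3} = -2 + \frac{1}{6 J}$)
$\frac{t{\left(-57 \right)}}{S{\left(n{\left(\frac{2}{1},3 \right)} \right)}} = \frac{\frac{1}{2} \frac{1}{-57} \left(63 - 57\right)}{-2 + \frac{1}{6 \left(-5 + \frac{2}{1}\right)}} = \frac{\frac{1}{2} \left(- \frac{1}{57}\right) 6}{-2 + \frac{1}{6 \left(-5 + 2 \cdot 1\right)}} = - \frac{1}{19 \left(-2 + \frac{1}{6 \left(-5 + 2\right)}\right)} = - \frac{1}{19 \left(-2 + \frac{1}{6 \left(-3\right)}\right)} = - \frac{1}{19 \left(-2 + \frac{1}{6} \left(- \frac{1}{3}\right)\right)} = - \frac{1}{19 \left(-2 - \frac{1}{18}\right)} = - \frac{1}{19 \left(- \frac{37}{18}\right)} = \left(- \frac{1}{19}\right) \left(- \frac{18}{37}\right) = \frac{18}{703}$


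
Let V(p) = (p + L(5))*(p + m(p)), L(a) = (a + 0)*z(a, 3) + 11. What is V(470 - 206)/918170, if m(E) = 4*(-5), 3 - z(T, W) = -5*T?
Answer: 10126/91817 ≈ 0.11028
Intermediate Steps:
z(T, W) = 3 + 5*T (z(T, W) = 3 - (-5)*T = 3 + 5*T)
m(E) = -20
L(a) = 11 + a*(3 + 5*a) (L(a) = (a + 0)*(3 + 5*a) + 11 = a*(3 + 5*a) + 11 = 11 + a*(3 + 5*a))
V(p) = (-20 + p)*(151 + p) (V(p) = (p + (11 + 5*(3 + 5*5)))*(p - 20) = (p + (11 + 5*(3 + 25)))*(-20 + p) = (p + (11 + 5*28))*(-20 + p) = (p + (11 + 140))*(-20 + p) = (p + 151)*(-20 + p) = (151 + p)*(-20 + p) = (-20 + p)*(151 + p))
V(470 - 206)/918170 = (-3020 + (470 - 206)**2 + 131*(470 - 206))/918170 = (-3020 + 264**2 + 131*264)*(1/918170) = (-3020 + 69696 + 34584)*(1/918170) = 101260*(1/918170) = 10126/91817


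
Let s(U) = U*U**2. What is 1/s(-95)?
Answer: -1/857375 ≈ -1.1664e-6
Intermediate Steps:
s(U) = U**3
1/s(-95) = 1/((-95)**3) = 1/(-857375) = -1/857375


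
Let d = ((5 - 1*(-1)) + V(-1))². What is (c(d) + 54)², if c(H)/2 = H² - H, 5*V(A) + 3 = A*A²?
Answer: 835216865604/390625 ≈ 2.1382e+6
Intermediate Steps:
V(A) = -⅗ + A³/5 (V(A) = -⅗ + (A*A²)/5 = -⅗ + A³/5)
d = 676/25 (d = ((5 - 1*(-1)) + (-⅗ + (⅕)*(-1)³))² = ((5 + 1) + (-⅗ + (⅕)*(-1)))² = (6 + (-⅗ - ⅕))² = (6 - ⅘)² = (26/5)² = 676/25 ≈ 27.040)
c(H) = -2*H + 2*H² (c(H) = 2*(H² - H) = -2*H + 2*H²)
(c(d) + 54)² = (2*(676/25)*(-1 + 676/25) + 54)² = (2*(676/25)*(651/25) + 54)² = (880152/625 + 54)² = (913902/625)² = 835216865604/390625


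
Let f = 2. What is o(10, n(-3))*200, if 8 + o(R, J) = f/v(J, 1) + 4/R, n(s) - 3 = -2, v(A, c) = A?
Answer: -1120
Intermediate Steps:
n(s) = 1 (n(s) = 3 - 2 = 1)
o(R, J) = -8 + 2/J + 4/R (o(R, J) = -8 + (2/J + 4/R) = -8 + 2/J + 4/R)
o(10, n(-3))*200 = (-8 + 2/1 + 4/10)*200 = (-8 + 2*1 + 4*(⅒))*200 = (-8 + 2 + ⅖)*200 = -28/5*200 = -1120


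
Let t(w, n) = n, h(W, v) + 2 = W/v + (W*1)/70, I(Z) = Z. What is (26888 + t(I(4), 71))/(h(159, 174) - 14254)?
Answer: -27363385/14466607 ≈ -1.8915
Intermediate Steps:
h(W, v) = -2 + W/70 + W/v (h(W, v) = -2 + (W/v + (W*1)/70) = -2 + (W/v + W*(1/70)) = -2 + (W/v + W/70) = -2 + (W/70 + W/v) = -2 + W/70 + W/v)
(26888 + t(I(4), 71))/(h(159, 174) - 14254) = (26888 + 71)/((-2 + (1/70)*159 + 159/174) - 14254) = 26959/((-2 + 159/70 + 159*(1/174)) - 14254) = 26959/((-2 + 159/70 + 53/58) - 14254) = 26959/(1203/1015 - 14254) = 26959/(-14466607/1015) = 26959*(-1015/14466607) = -27363385/14466607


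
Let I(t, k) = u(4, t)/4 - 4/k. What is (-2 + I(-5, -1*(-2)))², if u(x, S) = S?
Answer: 441/16 ≈ 27.563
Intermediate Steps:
I(t, k) = -4/k + t/4 (I(t, k) = t/4 - 4/k = -4/k + t/4)
(-2 + I(-5, -1*(-2)))² = (-2 + (-4/((-1*(-2))) + (¼)*(-5)))² = (-2 + (-4/2 - 5/4))² = (-2 + (-4*½ - 5/4))² = (-2 + (-2 - 5/4))² = (-2 - 13/4)² = (-21/4)² = 441/16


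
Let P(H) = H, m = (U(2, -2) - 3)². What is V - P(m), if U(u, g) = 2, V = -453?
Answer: -454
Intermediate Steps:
m = 1 (m = (2 - 3)² = (-1)² = 1)
V - P(m) = -453 - 1*1 = -453 - 1 = -454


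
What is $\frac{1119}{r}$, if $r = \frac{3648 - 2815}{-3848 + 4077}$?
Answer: $\frac{256251}{833} \approx 307.62$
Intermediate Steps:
$r = \frac{833}{229} \approx 3.6376$
$\frac{1119}{r} = \frac{1119}{\frac{833}{229}} = 1119 \cdot \frac{229}{833} = \frac{256251}{833}$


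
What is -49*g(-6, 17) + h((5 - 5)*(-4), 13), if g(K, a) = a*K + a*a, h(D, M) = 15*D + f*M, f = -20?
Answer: -9423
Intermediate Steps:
h(D, M) = -20*M + 15*D (h(D, M) = 15*D - 20*M = -20*M + 15*D)
g(K, a) = a² + K*a (g(K, a) = K*a + a² = a² + K*a)
-49*g(-6, 17) + h((5 - 5)*(-4), 13) = -833*(-6 + 17) + (-20*13 + 15*((5 - 5)*(-4))) = -833*11 + (-260 + 15*(0*(-4))) = -49*187 + (-260 + 15*0) = -9163 + (-260 + 0) = -9163 - 260 = -9423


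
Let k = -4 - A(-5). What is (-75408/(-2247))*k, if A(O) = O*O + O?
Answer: -603264/749 ≈ -805.43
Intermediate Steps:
A(O) = O + O**2 (A(O) = O**2 + O = O + O**2)
k = -24 (k = -4 - (-5)*(1 - 5) = -4 - (-5)*(-4) = -4 - 1*20 = -4 - 20 = -24)
(-75408/(-2247))*k = -75408/(-2247)*(-24) = -75408*(-1/2247)*(-24) = (25136/749)*(-24) = -603264/749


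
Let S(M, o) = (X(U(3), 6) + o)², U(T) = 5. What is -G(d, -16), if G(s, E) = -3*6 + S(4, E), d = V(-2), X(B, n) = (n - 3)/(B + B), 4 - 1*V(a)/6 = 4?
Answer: -22849/100 ≈ -228.49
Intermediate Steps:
V(a) = 0 (V(a) = 24 - 6*4 = 24 - 24 = 0)
X(B, n) = (-3 + n)/(2*B) (X(B, n) = (-3 + n)/((2*B)) = (-3 + n)*(1/(2*B)) = (-3 + n)/(2*B))
d = 0
S(M, o) = (3/10 + o)² (S(M, o) = ((½)*(-3 + 6)/5 + o)² = ((½)*(⅕)*3 + o)² = (3/10 + o)²)
G(s, E) = -18 + (3 + 10*E)²/100 (G(s, E) = -3*6 + (3 + 10*E)²/100 = -18 + (3 + 10*E)²/100)
-G(d, -16) = -(-18 + (3 + 10*(-16))²/100) = -(-18 + (3 - 160)²/100) = -(-18 + (1/100)*(-157)²) = -(-18 + (1/100)*24649) = -(-18 + 24649/100) = -1*22849/100 = -22849/100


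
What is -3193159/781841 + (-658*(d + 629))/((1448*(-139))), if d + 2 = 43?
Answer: -74502768747/39340675438 ≈ -1.8938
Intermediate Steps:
d = 41 (d = -2 + 43 = 41)
-3193159/781841 + (-658*(d + 629))/((1448*(-139))) = -3193159/781841 + (-658*(41 + 629))/((1448*(-139))) = -3193159*1/781841 - 658*670/(-201272) = -3193159/781841 - 440860*(-1/201272) = -3193159/781841 + 110215/50318 = -74502768747/39340675438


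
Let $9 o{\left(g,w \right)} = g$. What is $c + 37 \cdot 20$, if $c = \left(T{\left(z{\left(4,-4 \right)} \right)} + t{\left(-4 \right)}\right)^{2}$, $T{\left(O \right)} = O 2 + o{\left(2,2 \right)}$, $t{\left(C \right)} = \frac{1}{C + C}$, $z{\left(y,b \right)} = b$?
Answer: $\frac{4159921}{5184} \approx 802.45$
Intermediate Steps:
$o{\left(g,w \right)} = \frac{g}{9}$
$t{\left(C \right)} = \frac{1}{2 C}$
$T{\left(O \right)} = \frac{2}{9} + 2 O$ ($T{\left(O \right)} = O 2 + \frac{1}{9} \cdot 2 = 2 O + \frac{2}{9} = \frac{2}{9} + 2 O$)
$c = \frac{323761}{5184}$ ($c = \left(\left(\frac{2}{9} + 2 \left(-4\right)\right) + \frac{1}{2 \left(-4\right)}\right)^{2} = \left(\left(\frac{2}{9} - 8\right) + \frac{1}{2} \left(- \frac{1}{4}\right)\right)^{2} = \left(- \frac{70}{9} - \frac{1}{8}\right)^{2} = \left(- \frac{569}{72}\right)^{2} = \frac{323761}{5184} \approx 62.454$)
$c + 37 \cdot 20 = \frac{323761}{5184} + 37 \cdot 20 = \frac{323761}{5184} + 740 = \frac{4159921}{5184}$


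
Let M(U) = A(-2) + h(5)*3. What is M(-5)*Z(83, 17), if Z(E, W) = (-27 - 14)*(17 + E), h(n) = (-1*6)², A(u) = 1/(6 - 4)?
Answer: -444850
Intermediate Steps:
A(u) = ½ (A(u) = 1/2 = ½)
h(n) = 36 (h(n) = (-6)² = 36)
Z(E, W) = -697 - 41*E (Z(E, W) = -41*(17 + E) = -697 - 41*E)
M(U) = 217/2 (M(U) = ½ + 36*3 = ½ + 108 = 217/2)
M(-5)*Z(83, 17) = 217*(-697 - 41*83)/2 = 217*(-697 - 3403)/2 = (217/2)*(-4100) = -444850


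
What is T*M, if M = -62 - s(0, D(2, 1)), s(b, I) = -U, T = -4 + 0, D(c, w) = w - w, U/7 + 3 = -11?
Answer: 640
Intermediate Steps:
U = -98 (U = -21 + 7*(-11) = -21 - 77 = -98)
D(c, w) = 0
T = -4
s(b, I) = 98 (s(b, I) = -1*(-98) = 98)
M = -160 (M = -62 - 1*98 = -62 - 98 = -160)
T*M = -4*(-160) = 640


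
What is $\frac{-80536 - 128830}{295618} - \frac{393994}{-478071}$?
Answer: $\frac{8189952653}{70663196439} \approx 0.1159$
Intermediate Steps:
$\frac{-80536 - 128830}{295618} - \frac{393994}{-478071} = \left(-209366\right) \frac{1}{295618} - - \frac{393994}{478071} = - \frac{104683}{147809} + \frac{393994}{478071} = \frac{8189952653}{70663196439}$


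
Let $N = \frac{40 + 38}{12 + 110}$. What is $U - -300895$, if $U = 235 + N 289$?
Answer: $\frac{18380201}{61} \approx 3.0132 \cdot 10^{5}$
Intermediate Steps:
$N = \frac{39}{61}$ ($N = \frac{78}{122} = 78 \cdot \frac{1}{122} = \frac{39}{61} \approx 0.63934$)
$U = \frac{25606}{61}$ ($U = 235 + \frac{39}{61} \cdot 289 = 235 + \frac{11271}{61} = \frac{25606}{61} \approx 419.77$)
$U - -300895 = \frac{25606}{61} - -300895 = \frac{25606}{61} + 300895 = \frac{18380201}{61}$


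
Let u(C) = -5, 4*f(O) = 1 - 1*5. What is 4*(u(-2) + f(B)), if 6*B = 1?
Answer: -24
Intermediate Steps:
B = 1/6 (B = (1/6)*1 = 1/6 ≈ 0.16667)
f(O) = -1 (f(O) = (1 - 1*5)/4 = (1 - 5)/4 = (1/4)*(-4) = -1)
4*(u(-2) + f(B)) = 4*(-5 - 1) = 4*(-6) = -24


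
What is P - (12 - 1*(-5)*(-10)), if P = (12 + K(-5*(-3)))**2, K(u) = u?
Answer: 767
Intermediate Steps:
P = 729 (P = (12 - 5*(-3))**2 = (12 + 15)**2 = 27**2 = 729)
P - (12 - 1*(-5)*(-10)) = 729 - (12 - 1*(-5)*(-10)) = 729 - (12 + 5*(-10)) = 729 - (12 - 50) = 729 - 1*(-38) = 729 + 38 = 767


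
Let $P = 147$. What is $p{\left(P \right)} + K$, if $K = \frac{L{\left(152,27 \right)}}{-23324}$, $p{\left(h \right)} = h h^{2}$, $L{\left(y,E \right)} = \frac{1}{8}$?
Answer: $\frac{592713779615}{186592} \approx 3.1765 \cdot 10^{6}$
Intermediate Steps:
$L{\left(y,E \right)} = \frac{1}{8}$
$p{\left(h \right)} = h^{3}$
$K = - \frac{1}{186592}$ ($K = \frac{1}{8 \left(-23324\right)} = \frac{1}{8} \left(- \frac{1}{23324}\right) = - \frac{1}{186592} \approx -5.3593 \cdot 10^{-6}$)
$p{\left(P \right)} + K = 147^{3} - \frac{1}{186592} = 3176523 - \frac{1}{186592} = \frac{592713779615}{186592}$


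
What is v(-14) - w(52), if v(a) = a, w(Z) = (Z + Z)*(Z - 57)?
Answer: 506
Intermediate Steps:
w(Z) = 2*Z*(-57 + Z) (w(Z) = (2*Z)*(-57 + Z) = 2*Z*(-57 + Z))
v(-14) - w(52) = -14 - 2*52*(-57 + 52) = -14 - 2*52*(-5) = -14 - 1*(-520) = -14 + 520 = 506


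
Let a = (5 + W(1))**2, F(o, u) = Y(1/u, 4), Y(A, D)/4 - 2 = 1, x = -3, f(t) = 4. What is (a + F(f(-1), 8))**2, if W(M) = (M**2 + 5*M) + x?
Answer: 5776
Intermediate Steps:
Y(A, D) = 12 (Y(A, D) = 8 + 4*1 = 8 + 4 = 12)
F(o, u) = 12
W(M) = -3 + M**2 + 5*M (W(M) = (M**2 + 5*M) - 3 = -3 + M**2 + 5*M)
a = 64 (a = (5 + (-3 + 1**2 + 5*1))**2 = (5 + (-3 + 1 + 5))**2 = (5 + 3)**2 = 8**2 = 64)
(a + F(f(-1), 8))**2 = (64 + 12)**2 = 76**2 = 5776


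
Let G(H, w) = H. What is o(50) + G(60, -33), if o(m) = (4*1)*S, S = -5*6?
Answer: -60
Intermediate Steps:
S = -30
o(m) = -120 (o(m) = (4*1)*(-30) = 4*(-30) = -120)
o(50) + G(60, -33) = -120 + 60 = -60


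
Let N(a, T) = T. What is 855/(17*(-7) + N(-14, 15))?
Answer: -855/104 ≈ -8.2212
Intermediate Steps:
855/(17*(-7) + N(-14, 15)) = 855/(17*(-7) + 15) = 855/(-119 + 15) = 855/(-104) = -1/104*855 = -855/104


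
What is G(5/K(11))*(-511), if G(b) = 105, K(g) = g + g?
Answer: -53655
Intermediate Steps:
K(g) = 2*g
G(5/K(11))*(-511) = 105*(-511) = -53655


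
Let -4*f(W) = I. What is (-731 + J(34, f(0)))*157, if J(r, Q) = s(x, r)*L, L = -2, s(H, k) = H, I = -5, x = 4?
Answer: -116023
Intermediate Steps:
f(W) = 5/4 (f(W) = -¼*(-5) = 5/4)
J(r, Q) = -8 (J(r, Q) = 4*(-2) = -8)
(-731 + J(34, f(0)))*157 = (-731 - 8)*157 = -739*157 = -116023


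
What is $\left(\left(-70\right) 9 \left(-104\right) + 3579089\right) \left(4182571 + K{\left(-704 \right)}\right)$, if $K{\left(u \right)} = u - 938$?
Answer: $15237851461761$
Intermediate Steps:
$K{\left(u \right)} = -938 + u$ ($K{\left(u \right)} = u - 938 = -938 + u$)
$\left(\left(-70\right) 9 \left(-104\right) + 3579089\right) \left(4182571 + K{\left(-704 \right)}\right) = \left(\left(-70\right) 9 \left(-104\right) + 3579089\right) \left(4182571 - 1642\right) = \left(\left(-630\right) \left(-104\right) + 3579089\right) \left(4182571 - 1642\right) = \left(65520 + 3579089\right) 4180929 = 3644609 \cdot 4180929 = 15237851461761$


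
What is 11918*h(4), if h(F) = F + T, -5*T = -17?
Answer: 440966/5 ≈ 88193.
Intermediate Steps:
T = 17/5 (T = -⅕*(-17) = 17/5 ≈ 3.4000)
h(F) = 17/5 + F (h(F) = F + 17/5 = 17/5 + F)
11918*h(4) = 11918*(17/5 + 4) = 11918*(37/5) = 440966/5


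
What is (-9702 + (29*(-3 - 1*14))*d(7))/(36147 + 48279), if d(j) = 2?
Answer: -5344/42213 ≈ -0.12660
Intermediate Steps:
(-9702 + (29*(-3 - 1*14))*d(7))/(36147 + 48279) = (-9702 + (29*(-3 - 1*14))*2)/(36147 + 48279) = (-9702 + (29*(-3 - 14))*2)/84426 = (-9702 + (29*(-17))*2)*(1/84426) = (-9702 - 493*2)*(1/84426) = (-9702 - 986)*(1/84426) = -10688*1/84426 = -5344/42213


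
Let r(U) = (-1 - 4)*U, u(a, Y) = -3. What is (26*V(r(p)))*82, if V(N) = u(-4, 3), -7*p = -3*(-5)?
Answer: -6396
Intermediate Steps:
p = -15/7 (p = -(-3)*(-5)/7 = -⅐*15 = -15/7 ≈ -2.1429)
r(U) = -5*U
V(N) = -3
(26*V(r(p)))*82 = (26*(-3))*82 = -78*82 = -6396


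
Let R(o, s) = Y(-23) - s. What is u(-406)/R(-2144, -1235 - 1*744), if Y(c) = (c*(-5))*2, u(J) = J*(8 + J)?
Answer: 161588/2209 ≈ 73.150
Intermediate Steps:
Y(c) = -10*c (Y(c) = -5*c*2 = -10*c)
R(o, s) = 230 - s (R(o, s) = -10*(-23) - s = 230 - s)
u(-406)/R(-2144, -1235 - 1*744) = (-406*(8 - 406))/(230 - (-1235 - 1*744)) = (-406*(-398))/(230 - (-1235 - 744)) = 161588/(230 - 1*(-1979)) = 161588/(230 + 1979) = 161588/2209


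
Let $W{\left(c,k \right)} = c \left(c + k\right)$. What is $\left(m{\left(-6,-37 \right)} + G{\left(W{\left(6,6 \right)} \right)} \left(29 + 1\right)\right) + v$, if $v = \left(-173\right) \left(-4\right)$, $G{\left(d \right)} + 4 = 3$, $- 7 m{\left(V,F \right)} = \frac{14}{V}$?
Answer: $\frac{1987}{3} \approx 662.33$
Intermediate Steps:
$m{\left(V,F \right)} = - \frac{2}{V}$ ($m{\left(V,F \right)} = - \frac{14 \frac{1}{V}}{7} = - \frac{2}{V}$)
$G{\left(d \right)} = -1$ ($G{\left(d \right)} = -4 + 3 = -1$)
$v = 692$
$\left(m{\left(-6,-37 \right)} + G{\left(W{\left(6,6 \right)} \right)} \left(29 + 1\right)\right) + v = \left(- \frac{2}{-6} - \left(29 + 1\right)\right) + 692 = \left(\left(-2\right) \left(- \frac{1}{6}\right) - 30\right) + 692 = \left(\frac{1}{3} - 30\right) + 692 = - \frac{89}{3} + 692 = \frac{1987}{3}$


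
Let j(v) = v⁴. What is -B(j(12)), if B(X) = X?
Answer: -20736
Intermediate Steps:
-B(j(12)) = -1*12⁴ = -1*20736 = -20736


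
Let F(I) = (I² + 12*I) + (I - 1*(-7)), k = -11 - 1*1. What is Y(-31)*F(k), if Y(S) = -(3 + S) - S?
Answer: -295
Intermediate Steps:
k = -12 (k = -11 - 1 = -12)
F(I) = 7 + I² + 13*I (F(I) = (I² + 12*I) + (I + 7) = (I² + 12*I) + (7 + I) = 7 + I² + 13*I)
Y(S) = -3 - 2*S (Y(S) = (-3 - S) - S = -3 - 2*S)
Y(-31)*F(k) = (-3 - 2*(-31))*(7 + (-12)² + 13*(-12)) = (-3 + 62)*(7 + 144 - 156) = 59*(-5) = -295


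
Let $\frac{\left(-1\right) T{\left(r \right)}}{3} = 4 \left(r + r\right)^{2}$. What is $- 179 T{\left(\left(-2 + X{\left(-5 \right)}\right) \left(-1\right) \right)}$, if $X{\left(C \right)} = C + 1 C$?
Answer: $1237248$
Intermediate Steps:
$X{\left(C \right)} = 2 C$ ($X{\left(C \right)} = C + C = 2 C$)
$T{\left(r \right)} = - 48 r^{2}$ ($T{\left(r \right)} = - 3 \cdot 4 \left(r + r\right)^{2} = - 3 \cdot 4 \left(2 r\right)^{2} = - 3 \cdot 4 \cdot 4 r^{2} = - 3 \cdot 16 r^{2} = - 48 r^{2}$)
$- 179 T{\left(\left(-2 + X{\left(-5 \right)}\right) \left(-1\right) \right)} = - 179 \left(- 48 \left(\left(-2 + 2 \left(-5\right)\right) \left(-1\right)\right)^{2}\right) = - 179 \left(- 48 \left(\left(-2 - 10\right) \left(-1\right)\right)^{2}\right) = - 179 \left(- 48 \left(\left(-12\right) \left(-1\right)\right)^{2}\right) = - 179 \left(- 48 \cdot 12^{2}\right) = - 179 \left(\left(-48\right) 144\right) = \left(-179\right) \left(-6912\right) = 1237248$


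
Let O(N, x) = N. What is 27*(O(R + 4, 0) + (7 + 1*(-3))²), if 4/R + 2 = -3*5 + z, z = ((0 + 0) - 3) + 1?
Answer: 10152/19 ≈ 534.32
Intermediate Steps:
z = -2 (z = (0 - 3) + 1 = -3 + 1 = -2)
R = -4/19 (R = 4/(-2 + (-3*5 - 2)) = 4/(-2 + (-15 - 2)) = 4/(-2 - 17) = 4/(-19) = 4*(-1/19) = -4/19 ≈ -0.21053)
27*(O(R + 4, 0) + (7 + 1*(-3))²) = 27*((-4/19 + 4) + (7 + 1*(-3))²) = 27*(72/19 + (7 - 3)²) = 27*(72/19 + 4²) = 27*(72/19 + 16) = 27*(376/19) = 10152/19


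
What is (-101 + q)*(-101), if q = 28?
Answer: 7373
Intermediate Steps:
(-101 + q)*(-101) = (-101 + 28)*(-101) = -73*(-101) = 7373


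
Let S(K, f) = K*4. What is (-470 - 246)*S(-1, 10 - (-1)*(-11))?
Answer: 2864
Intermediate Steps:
S(K, f) = 4*K
(-470 - 246)*S(-1, 10 - (-1)*(-11)) = (-470 - 246)*(4*(-1)) = -716*(-4) = 2864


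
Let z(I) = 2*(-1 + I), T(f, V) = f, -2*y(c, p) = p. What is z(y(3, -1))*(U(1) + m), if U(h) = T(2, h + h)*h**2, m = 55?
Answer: -57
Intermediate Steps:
y(c, p) = -p/2
U(h) = 2*h**2
z(I) = -2 + 2*I
z(y(3, -1))*(U(1) + m) = (-2 + 2*(-1/2*(-1)))*(2*1**2 + 55) = (-2 + 2*(1/2))*(2*1 + 55) = (-2 + 1)*(2 + 55) = -1*57 = -57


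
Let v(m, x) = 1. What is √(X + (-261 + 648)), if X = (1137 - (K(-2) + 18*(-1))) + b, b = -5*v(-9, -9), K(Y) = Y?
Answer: 9*√19 ≈ 39.230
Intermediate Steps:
b = -5 (b = -5*1 = -5)
X = 1152 (X = (1137 - (-2 + 18*(-1))) - 5 = (1137 - (-2 - 18)) - 5 = (1137 - 1*(-20)) - 5 = (1137 + 20) - 5 = 1157 - 5 = 1152)
√(X + (-261 + 648)) = √(1152 + (-261 + 648)) = √(1152 + 387) = √1539 = 9*√19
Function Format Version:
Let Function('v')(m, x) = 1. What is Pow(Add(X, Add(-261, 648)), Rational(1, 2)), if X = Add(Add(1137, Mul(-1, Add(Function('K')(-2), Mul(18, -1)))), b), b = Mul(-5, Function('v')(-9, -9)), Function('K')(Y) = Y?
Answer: Mul(9, Pow(19, Rational(1, 2))) ≈ 39.230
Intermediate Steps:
b = -5 (b = Mul(-5, 1) = -5)
X = 1152 (X = Add(Add(1137, Mul(-1, Add(-2, Mul(18, -1)))), -5) = Add(Add(1137, Mul(-1, Add(-2, -18))), -5) = Add(Add(1137, Mul(-1, -20)), -5) = Add(Add(1137, 20), -5) = Add(1157, -5) = 1152)
Pow(Add(X, Add(-261, 648)), Rational(1, 2)) = Pow(Add(1152, Add(-261, 648)), Rational(1, 2)) = Pow(Add(1152, 387), Rational(1, 2)) = Pow(1539, Rational(1, 2)) = Mul(9, Pow(19, Rational(1, 2)))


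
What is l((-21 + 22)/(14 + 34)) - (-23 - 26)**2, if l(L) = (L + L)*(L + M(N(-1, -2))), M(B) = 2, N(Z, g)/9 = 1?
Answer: -2765855/1152 ≈ -2400.9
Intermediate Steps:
N(Z, g) = 9 (N(Z, g) = 9*1 = 9)
l(L) = 2*L*(2 + L) (l(L) = (L + L)*(L + 2) = (2*L)*(2 + L) = 2*L*(2 + L))
l((-21 + 22)/(14 + 34)) - (-23 - 26)**2 = 2*((-21 + 22)/(14 + 34))*(2 + (-21 + 22)/(14 + 34)) - (-23 - 26)**2 = 2*(1/48)*(2 + 1/48) - 1*(-49)**2 = 2*(1*(1/48))*(2 + 1*(1/48)) - 1*2401 = 2*(1/48)*(2 + 1/48) - 2401 = 2*(1/48)*(97/48) - 2401 = 97/1152 - 2401 = -2765855/1152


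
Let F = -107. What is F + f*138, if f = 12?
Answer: 1549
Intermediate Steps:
F + f*138 = -107 + 12*138 = -107 + 1656 = 1549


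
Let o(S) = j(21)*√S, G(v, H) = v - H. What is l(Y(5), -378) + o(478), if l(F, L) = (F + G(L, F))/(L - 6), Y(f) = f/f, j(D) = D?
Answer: 63/64 + 21*√478 ≈ 460.11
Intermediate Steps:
Y(f) = 1
o(S) = 21*√S
l(F, L) = L/(-6 + L) (l(F, L) = (F + (L - F))/(L - 6) = L/(-6 + L))
l(Y(5), -378) + o(478) = -378/(-6 - 378) + 21*√478 = -378/(-384) + 21*√478 = -378*(-1/384) + 21*√478 = 63/64 + 21*√478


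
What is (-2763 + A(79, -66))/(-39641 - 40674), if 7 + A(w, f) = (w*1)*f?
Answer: 7984/80315 ≈ 0.099409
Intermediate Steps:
A(w, f) = -7 + f*w (A(w, f) = -7 + (w*1)*f = -7 + w*f = -7 + f*w)
(-2763 + A(79, -66))/(-39641 - 40674) = (-2763 + (-7 - 66*79))/(-39641 - 40674) = (-2763 + (-7 - 5214))/(-80315) = (-2763 - 5221)*(-1/80315) = -7984*(-1/80315) = 7984/80315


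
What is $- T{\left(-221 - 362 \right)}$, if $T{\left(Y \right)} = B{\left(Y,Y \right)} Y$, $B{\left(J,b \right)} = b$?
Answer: $-339889$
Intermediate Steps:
$T{\left(Y \right)} = Y^{2}$ ($T{\left(Y \right)} = Y Y = Y^{2}$)
$- T{\left(-221 - 362 \right)} = - \left(-221 - 362\right)^{2} = - \left(-583\right)^{2} = \left(-1\right) 339889 = -339889$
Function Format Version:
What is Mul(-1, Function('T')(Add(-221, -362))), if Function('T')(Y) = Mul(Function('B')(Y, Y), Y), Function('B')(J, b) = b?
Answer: -339889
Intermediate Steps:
Function('T')(Y) = Pow(Y, 2) (Function('T')(Y) = Mul(Y, Y) = Pow(Y, 2))
Mul(-1, Function('T')(Add(-221, -362))) = Mul(-1, Pow(Add(-221, -362), 2)) = Mul(-1, Pow(-583, 2)) = Mul(-1, 339889) = -339889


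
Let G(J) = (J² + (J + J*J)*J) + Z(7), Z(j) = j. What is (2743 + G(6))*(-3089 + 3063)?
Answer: -78988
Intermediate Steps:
G(J) = 7 + J² + J*(J + J²) (G(J) = (J² + (J + J*J)*J) + 7 = (J² + (J + J²)*J) + 7 = (J² + J*(J + J²)) + 7 = 7 + J² + J*(J + J²))
(2743 + G(6))*(-3089 + 3063) = (2743 + (7 + 6³ + 2*6²))*(-3089 + 3063) = (2743 + (7 + 216 + 2*36))*(-26) = (2743 + (7 + 216 + 72))*(-26) = (2743 + 295)*(-26) = 3038*(-26) = -78988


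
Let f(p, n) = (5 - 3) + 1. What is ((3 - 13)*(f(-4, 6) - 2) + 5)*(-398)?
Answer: 1990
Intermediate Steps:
f(p, n) = 3 (f(p, n) = 2 + 1 = 3)
((3 - 13)*(f(-4, 6) - 2) + 5)*(-398) = ((3 - 13)*(3 - 2) + 5)*(-398) = (-10*1 + 5)*(-398) = (-10 + 5)*(-398) = -5*(-398) = 1990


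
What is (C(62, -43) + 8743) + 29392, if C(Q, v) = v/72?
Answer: 2745677/72 ≈ 38134.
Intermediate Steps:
C(Q, v) = v/72 (C(Q, v) = v*(1/72) = v/72)
(C(62, -43) + 8743) + 29392 = ((1/72)*(-43) + 8743) + 29392 = (-43/72 + 8743) + 29392 = 629453/72 + 29392 = 2745677/72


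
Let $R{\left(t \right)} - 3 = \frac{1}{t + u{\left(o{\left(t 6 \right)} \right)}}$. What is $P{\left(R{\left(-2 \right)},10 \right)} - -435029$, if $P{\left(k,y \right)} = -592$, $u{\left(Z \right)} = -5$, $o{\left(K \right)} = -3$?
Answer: $434437$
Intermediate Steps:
$R{\left(t \right)} = 3 + \frac{1}{-5 + t}$ ($R{\left(t \right)} = 3 + \frac{1}{t - 5} = 3 + \frac{1}{-5 + t}$)
$P{\left(R{\left(-2 \right)},10 \right)} - -435029 = -592 - -435029 = -592 + 435029 = 434437$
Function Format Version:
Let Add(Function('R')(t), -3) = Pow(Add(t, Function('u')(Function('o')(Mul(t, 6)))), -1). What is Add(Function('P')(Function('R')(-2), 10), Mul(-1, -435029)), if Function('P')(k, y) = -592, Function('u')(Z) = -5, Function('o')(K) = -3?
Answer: 434437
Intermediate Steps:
Function('R')(t) = Add(3, Pow(Add(-5, t), -1)) (Function('R')(t) = Add(3, Pow(Add(t, -5), -1)) = Add(3, Pow(Add(-5, t), -1)))
Add(Function('P')(Function('R')(-2), 10), Mul(-1, -435029)) = Add(-592, Mul(-1, -435029)) = Add(-592, 435029) = 434437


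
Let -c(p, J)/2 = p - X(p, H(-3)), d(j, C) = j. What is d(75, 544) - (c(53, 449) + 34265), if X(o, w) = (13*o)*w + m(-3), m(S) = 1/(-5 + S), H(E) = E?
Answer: -119799/4 ≈ -29950.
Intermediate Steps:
X(o, w) = -⅛ + 13*o*w (X(o, w) = (13*o)*w + 1/(-5 - 3) = 13*o*w + 1/(-8) = 13*o*w - ⅛ = -⅛ + 13*o*w)
c(p, J) = -¼ - 80*p (c(p, J) = -2*(p - (-⅛ + 13*p*(-3))) = -2*(p - (-⅛ - 39*p)) = -2*(p + (⅛ + 39*p)) = -2*(⅛ + 40*p) = -¼ - 80*p)
d(75, 544) - (c(53, 449) + 34265) = 75 - ((-¼ - 80*53) + 34265) = 75 - ((-¼ - 4240) + 34265) = 75 - (-16961/4 + 34265) = 75 - 1*120099/4 = 75 - 120099/4 = -119799/4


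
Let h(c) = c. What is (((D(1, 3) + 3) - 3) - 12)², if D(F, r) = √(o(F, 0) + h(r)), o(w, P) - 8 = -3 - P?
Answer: 152 - 48*√2 ≈ 84.118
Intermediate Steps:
o(w, P) = 5 - P (o(w, P) = 8 + (-3 - P) = 5 - P)
D(F, r) = √(5 + r) (D(F, r) = √((5 - 1*0) + r) = √((5 + 0) + r) = √(5 + r))
(((D(1, 3) + 3) - 3) - 12)² = (((√(5 + 3) + 3) - 3) - 12)² = (((√8 + 3) - 3) - 12)² = (((2*√2 + 3) - 3) - 12)² = (((3 + 2*√2) - 3) - 12)² = (2*√2 - 12)² = (-12 + 2*√2)²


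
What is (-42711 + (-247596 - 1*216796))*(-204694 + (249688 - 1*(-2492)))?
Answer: -24080293058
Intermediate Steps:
(-42711 + (-247596 - 1*216796))*(-204694 + (249688 - 1*(-2492))) = (-42711 + (-247596 - 216796))*(-204694 + (249688 + 2492)) = (-42711 - 464392)*(-204694 + 252180) = -507103*47486 = -24080293058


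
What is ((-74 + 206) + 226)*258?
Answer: 92364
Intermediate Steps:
((-74 + 206) + 226)*258 = (132 + 226)*258 = 358*258 = 92364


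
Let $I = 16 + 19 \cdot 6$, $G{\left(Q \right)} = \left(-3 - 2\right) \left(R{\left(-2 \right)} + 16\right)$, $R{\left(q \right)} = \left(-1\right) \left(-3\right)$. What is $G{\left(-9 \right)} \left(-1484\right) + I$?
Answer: $141110$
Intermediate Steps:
$R{\left(q \right)} = 3$
$G{\left(Q \right)} = -95$ ($G{\left(Q \right)} = \left(-3 - 2\right) \left(3 + 16\right) = \left(-5\right) 19 = -95$)
$I = 130$ ($I = 16 + 114 = 130$)
$G{\left(-9 \right)} \left(-1484\right) + I = \left(-95\right) \left(-1484\right) + 130 = 140980 + 130 = 141110$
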